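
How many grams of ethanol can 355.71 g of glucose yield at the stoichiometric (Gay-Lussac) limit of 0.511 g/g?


Theoretical ethanol yield: m_EtOH = 0.511 * m_glucose
m_EtOH = 0.511 * 355.71 = 181.7678 g

181.7678 g


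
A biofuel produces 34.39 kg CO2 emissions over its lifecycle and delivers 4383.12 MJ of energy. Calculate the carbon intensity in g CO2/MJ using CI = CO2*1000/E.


CI = CO2 * 1000 / E
= 34.39 * 1000 / 4383.12
= 7.8460 g CO2/MJ

7.8460 g CO2/MJ


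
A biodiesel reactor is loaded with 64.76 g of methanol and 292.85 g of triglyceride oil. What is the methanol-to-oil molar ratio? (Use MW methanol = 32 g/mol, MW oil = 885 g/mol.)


Molar ratio = n_MeOH / n_oil = (MeOH/32) / (oil/885) = (MeOH * 885) / (32 * oil)
= (64.76 * 885) / (32 * 292.85)
= 6.1158

6.1158


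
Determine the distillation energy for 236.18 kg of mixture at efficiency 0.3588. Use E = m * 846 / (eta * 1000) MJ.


E = m * 846 / (eta * 1000)
= 236.18 * 846 / (0.3588 * 1000)
= 556.8793 MJ

556.8793 MJ


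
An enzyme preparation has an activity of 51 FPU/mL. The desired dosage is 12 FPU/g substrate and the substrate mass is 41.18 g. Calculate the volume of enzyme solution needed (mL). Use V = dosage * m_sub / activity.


V = dosage * m_sub / activity
V = 12 * 41.18 / 51
V = 9.6894 mL

9.6894 mL


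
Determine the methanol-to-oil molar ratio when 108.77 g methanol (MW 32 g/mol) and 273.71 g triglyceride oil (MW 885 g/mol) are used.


Molar ratio = n_MeOH / n_oil = (MeOH/32) / (oil/885) = (MeOH * 885) / (32 * oil)
= (108.77 * 885) / (32 * 273.71)
= 10.9904

10.9904


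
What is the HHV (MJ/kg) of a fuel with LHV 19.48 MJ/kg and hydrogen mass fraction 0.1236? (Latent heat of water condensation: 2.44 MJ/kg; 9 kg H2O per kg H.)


HHV = LHV + H_frac * 9 * 2.44
= 19.48 + 0.1236 * 9 * 2.44
= 22.1943 MJ/kg

22.1943 MJ/kg


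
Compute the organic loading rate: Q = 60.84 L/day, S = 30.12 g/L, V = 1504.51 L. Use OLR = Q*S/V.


OLR = Q * S / V
= 60.84 * 30.12 / 1504.51
= 1.2180 g/L/day

1.2180 g/L/day


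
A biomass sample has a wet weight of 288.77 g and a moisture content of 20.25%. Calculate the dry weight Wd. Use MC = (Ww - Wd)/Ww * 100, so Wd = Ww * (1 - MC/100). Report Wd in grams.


Wd = Ww * (1 - MC/100)
= 288.77 * (1 - 20.25/100)
= 230.2941 g

230.2941 g


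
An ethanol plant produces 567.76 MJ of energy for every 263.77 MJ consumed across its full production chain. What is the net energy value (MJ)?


NEV = E_out - E_in
= 567.76 - 263.77
= 303.9900 MJ

303.9900 MJ


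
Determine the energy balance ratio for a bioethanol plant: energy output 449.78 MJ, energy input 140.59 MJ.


EROI = E_out / E_in
= 449.78 / 140.59
= 3.1992

3.1992


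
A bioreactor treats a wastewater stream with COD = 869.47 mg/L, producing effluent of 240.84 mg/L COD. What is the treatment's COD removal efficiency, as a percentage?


eta = (COD_in - COD_out) / COD_in * 100
= (869.47 - 240.84) / 869.47 * 100
= 72.3004%

72.3004%


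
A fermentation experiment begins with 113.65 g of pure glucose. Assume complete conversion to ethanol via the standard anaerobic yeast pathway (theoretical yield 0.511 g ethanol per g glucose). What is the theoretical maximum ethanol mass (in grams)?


Theoretical ethanol yield: m_EtOH = 0.511 * m_glucose
m_EtOH = 0.511 * 113.65 = 58.0752 g

58.0752 g


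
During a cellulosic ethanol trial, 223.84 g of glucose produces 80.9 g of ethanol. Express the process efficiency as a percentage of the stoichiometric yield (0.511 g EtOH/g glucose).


Fermentation efficiency = (actual / (0.511 * glucose)) * 100
= (80.9 / (0.511 * 223.84)) * 100
= 70.7278%

70.7278%


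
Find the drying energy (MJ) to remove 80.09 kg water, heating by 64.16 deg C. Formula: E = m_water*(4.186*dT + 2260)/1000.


E = m_water * (4.186 * dT + 2260) / 1000
= 80.09 * (4.186 * 64.16 + 2260) / 1000
= 202.5135 MJ

202.5135 MJ


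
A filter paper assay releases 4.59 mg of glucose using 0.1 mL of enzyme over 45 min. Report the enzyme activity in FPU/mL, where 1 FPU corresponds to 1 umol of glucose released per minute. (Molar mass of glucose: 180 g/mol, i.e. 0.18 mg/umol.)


Activity = glucose_mg / (0.18 mg/umol * V_mL * t_min)
= 4.59 / (0.18 * 0.1 * 45)
= 5.6667 FPU/mL

5.6667 FPU/mL


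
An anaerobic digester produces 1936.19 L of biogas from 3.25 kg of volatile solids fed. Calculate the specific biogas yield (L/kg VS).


Y = V / VS
= 1936.19 / 3.25
= 595.7508 L/kg VS

595.7508 L/kg VS


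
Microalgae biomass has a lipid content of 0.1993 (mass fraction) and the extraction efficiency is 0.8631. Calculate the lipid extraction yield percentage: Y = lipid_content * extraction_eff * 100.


Y = lipid_content * extraction_eff * 100
= 0.1993 * 0.8631 * 100
= 17.2016%

17.2016%


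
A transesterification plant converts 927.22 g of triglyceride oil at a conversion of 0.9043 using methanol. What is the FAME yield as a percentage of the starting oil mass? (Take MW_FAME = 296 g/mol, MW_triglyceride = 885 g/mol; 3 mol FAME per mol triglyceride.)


m_FAME = oil * conv * (3 * 296 / 885) = oil * conv * (888/885)
= 927.22 * 0.9043 * 888 / 885
= 841.3274 g
Y = m_FAME / oil * 100 = conv * (888/885) * 100
= 0.9043 * 888 / 885 * 100
= 90.74%

90.74%


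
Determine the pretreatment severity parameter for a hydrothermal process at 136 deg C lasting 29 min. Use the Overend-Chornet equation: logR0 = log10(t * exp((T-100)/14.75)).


logR0 = log10(t * exp((T - 100) / 14.75))
= log10(29 * exp((136 - 100) / 14.75))
= 2.5224

2.5224


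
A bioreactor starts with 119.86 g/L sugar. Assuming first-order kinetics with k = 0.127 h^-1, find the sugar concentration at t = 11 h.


S = S0 * exp(-k * t)
S = 119.86 * exp(-0.127 * 11)
S = 29.6459 g/L

29.6459 g/L


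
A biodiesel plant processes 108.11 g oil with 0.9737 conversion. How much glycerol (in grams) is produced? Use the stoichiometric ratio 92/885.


glycerol = oil * conv * (92/885)
= 108.11 * 0.9737 * 92 / 885
= 10.9430 g

10.9430 g


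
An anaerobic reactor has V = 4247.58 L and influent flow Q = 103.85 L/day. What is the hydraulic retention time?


HRT = V / Q
= 4247.58 / 103.85
= 40.9011 days

40.9011 days


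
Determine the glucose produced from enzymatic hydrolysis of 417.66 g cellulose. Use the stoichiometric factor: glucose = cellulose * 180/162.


glucose = cellulose * 180/162
= 417.66 * 180/162
= 464.0667 g

464.0667 g


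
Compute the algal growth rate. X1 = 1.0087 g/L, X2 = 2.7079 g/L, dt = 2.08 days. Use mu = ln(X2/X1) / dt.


mu = ln(X2/X1) / dt
= ln(2.7079/1.0087) / 2.08
= 0.4748 per day

0.4748 per day


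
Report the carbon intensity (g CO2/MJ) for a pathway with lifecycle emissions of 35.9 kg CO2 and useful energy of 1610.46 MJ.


CI = CO2 * 1000 / E
= 35.9 * 1000 / 1610.46
= 22.2918 g CO2/MJ

22.2918 g CO2/MJ


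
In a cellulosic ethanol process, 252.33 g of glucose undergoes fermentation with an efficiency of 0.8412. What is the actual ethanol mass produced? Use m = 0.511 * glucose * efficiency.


Actual ethanol: m = 0.511 * 252.33 * 0.8412
m = 108.4649 g

108.4649 g


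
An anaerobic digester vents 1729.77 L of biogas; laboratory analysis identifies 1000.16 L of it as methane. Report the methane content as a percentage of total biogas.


CH4% = V_CH4 / V_total * 100
= 1000.16 / 1729.77 * 100
= 57.8204%

57.8204%


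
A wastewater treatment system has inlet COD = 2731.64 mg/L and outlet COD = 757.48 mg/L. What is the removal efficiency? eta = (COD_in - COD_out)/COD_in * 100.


eta = (COD_in - COD_out) / COD_in * 100
= (2731.64 - 757.48) / 2731.64 * 100
= 72.2701%

72.2701%


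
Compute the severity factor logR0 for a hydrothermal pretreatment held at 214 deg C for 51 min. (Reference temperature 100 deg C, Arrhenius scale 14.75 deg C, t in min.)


logR0 = log10(t * exp((T - 100) / 14.75))
= log10(51 * exp((214 - 100) / 14.75))
= 5.0642

5.0642


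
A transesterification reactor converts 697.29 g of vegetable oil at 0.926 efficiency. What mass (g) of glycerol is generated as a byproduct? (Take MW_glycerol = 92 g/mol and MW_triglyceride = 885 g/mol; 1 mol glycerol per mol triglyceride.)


glycerol = oil * conv * (92/885)
= 697.29 * 0.926 * 92 / 885
= 67.1226 g

67.1226 g


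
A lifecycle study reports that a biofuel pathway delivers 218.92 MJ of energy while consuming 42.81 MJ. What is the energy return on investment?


EROI = E_out / E_in
= 218.92 / 42.81
= 5.1138

5.1138


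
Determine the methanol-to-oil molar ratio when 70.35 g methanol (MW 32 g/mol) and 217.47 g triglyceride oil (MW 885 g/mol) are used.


Molar ratio = n_MeOH / n_oil = (MeOH/32) / (oil/885) = (MeOH * 885) / (32 * oil)
= (70.35 * 885) / (32 * 217.47)
= 8.9466

8.9466


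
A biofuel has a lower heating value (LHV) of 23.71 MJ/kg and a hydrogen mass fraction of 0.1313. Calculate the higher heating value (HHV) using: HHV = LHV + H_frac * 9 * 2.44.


HHV = LHV + H_frac * 9 * 2.44
= 23.71 + 0.1313 * 9 * 2.44
= 26.5933 MJ/kg

26.5933 MJ/kg


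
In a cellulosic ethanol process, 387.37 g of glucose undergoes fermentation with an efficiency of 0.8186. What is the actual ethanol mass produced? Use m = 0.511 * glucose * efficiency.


Actual ethanol: m = 0.511 * 387.37 * 0.8186
m = 162.0387 g

162.0387 g


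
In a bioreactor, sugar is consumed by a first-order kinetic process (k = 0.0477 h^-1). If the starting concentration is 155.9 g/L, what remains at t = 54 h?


S = S0 * exp(-k * t)
S = 155.9 * exp(-0.0477 * 54)
S = 11.8629 g/L

11.8629 g/L


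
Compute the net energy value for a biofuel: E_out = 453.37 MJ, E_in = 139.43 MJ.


NEV = E_out - E_in
= 453.37 - 139.43
= 313.9400 MJ

313.9400 MJ


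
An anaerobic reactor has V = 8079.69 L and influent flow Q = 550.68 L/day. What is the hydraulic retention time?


HRT = V / Q
= 8079.69 / 550.68
= 14.6722 days

14.6722 days


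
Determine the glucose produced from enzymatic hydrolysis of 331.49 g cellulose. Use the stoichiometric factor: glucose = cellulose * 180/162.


glucose = cellulose * 180/162
= 331.49 * 180/162
= 368.3222 g

368.3222 g


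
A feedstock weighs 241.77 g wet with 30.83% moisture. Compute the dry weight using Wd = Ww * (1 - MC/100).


Wd = Ww * (1 - MC/100)
= 241.77 * (1 - 30.83/100)
= 167.2323 g

167.2323 g


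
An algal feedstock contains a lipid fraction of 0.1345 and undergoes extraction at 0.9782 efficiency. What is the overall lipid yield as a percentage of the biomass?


Y = lipid_content * extraction_eff * 100
= 0.1345 * 0.9782 * 100
= 13.1568%

13.1568%


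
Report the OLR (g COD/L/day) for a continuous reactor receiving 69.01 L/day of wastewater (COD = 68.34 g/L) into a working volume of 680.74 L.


OLR = Q * S / V
= 69.01 * 68.34 / 680.74
= 6.9280 g/L/day

6.9280 g/L/day


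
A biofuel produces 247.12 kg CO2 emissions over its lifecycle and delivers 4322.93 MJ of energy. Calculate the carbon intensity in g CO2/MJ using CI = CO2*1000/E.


CI = CO2 * 1000 / E
= 247.12 * 1000 / 4322.93
= 57.1649 g CO2/MJ

57.1649 g CO2/MJ


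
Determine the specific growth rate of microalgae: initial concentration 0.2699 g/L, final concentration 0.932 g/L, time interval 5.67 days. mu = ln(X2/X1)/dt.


mu = ln(X2/X1) / dt
= ln(0.932/0.2699) / 5.67
= 0.2186 per day

0.2186 per day


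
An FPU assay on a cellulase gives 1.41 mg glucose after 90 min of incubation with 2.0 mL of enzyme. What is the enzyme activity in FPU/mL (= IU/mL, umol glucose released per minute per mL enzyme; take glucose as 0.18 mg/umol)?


Activity = glucose_mg / (0.18 mg/umol * V_mL * t_min)
= 1.41 / (0.18 * 2.0 * 90)
= 0.0435 FPU/mL

0.0435 FPU/mL


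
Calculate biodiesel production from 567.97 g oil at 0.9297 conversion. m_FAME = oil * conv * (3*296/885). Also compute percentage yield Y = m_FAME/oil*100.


m_FAME = oil * conv * (3 * 296 / 885) = oil * conv * (888/885)
= 567.97 * 0.9297 * 888 / 885
= 529.8317 g
Y = m_FAME / oil * 100 = conv * (888/885) * 100
= 0.9297 * 888 / 885 * 100
= 93.29%

529.8317 g FAME; Y = 93.29%


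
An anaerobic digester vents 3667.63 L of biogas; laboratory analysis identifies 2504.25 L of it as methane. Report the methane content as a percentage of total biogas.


CH4% = V_CH4 / V_total * 100
= 2504.25 / 3667.63 * 100
= 68.2798%

68.2798%


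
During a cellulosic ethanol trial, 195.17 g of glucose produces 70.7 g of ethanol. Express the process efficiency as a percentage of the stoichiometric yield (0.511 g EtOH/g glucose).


Fermentation efficiency = (actual / (0.511 * glucose)) * 100
= (70.7 / (0.511 * 195.17)) * 100
= 70.8901%

70.8901%


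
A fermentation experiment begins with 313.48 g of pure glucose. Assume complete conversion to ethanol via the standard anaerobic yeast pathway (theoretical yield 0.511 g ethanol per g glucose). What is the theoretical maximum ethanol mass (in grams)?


Theoretical ethanol yield: m_EtOH = 0.511 * m_glucose
m_EtOH = 0.511 * 313.48 = 160.1883 g

160.1883 g


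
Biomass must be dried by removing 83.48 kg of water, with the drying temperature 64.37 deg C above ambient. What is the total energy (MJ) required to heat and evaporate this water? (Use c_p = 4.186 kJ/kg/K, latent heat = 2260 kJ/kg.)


E = m_water * (4.186 * dT + 2260) / 1000
= 83.48 * (4.186 * 64.37 + 2260) / 1000
= 211.1587 MJ

211.1587 MJ


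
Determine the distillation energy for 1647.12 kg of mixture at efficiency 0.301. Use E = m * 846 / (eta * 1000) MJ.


E = m * 846 / (eta * 1000)
= 1647.12 * 846 / (0.301 * 1000)
= 4629.4469 MJ

4629.4469 MJ


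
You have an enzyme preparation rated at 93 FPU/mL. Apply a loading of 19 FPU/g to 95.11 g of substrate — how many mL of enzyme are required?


V = dosage * m_sub / activity
V = 19 * 95.11 / 93
V = 19.4311 mL

19.4311 mL


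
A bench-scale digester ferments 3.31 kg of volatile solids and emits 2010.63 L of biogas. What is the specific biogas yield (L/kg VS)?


Y = V / VS
= 2010.63 / 3.31
= 607.4411 L/kg VS

607.4411 L/kg VS


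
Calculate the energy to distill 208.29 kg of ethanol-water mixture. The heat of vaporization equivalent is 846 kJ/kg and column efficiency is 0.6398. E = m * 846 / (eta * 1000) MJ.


E = m * 846 / (eta * 1000)
= 208.29 * 846 / (0.6398 * 1000)
= 275.4194 MJ

275.4194 MJ


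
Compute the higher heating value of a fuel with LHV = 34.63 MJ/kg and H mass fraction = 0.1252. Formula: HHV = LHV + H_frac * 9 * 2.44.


HHV = LHV + H_frac * 9 * 2.44
= 34.63 + 0.1252 * 9 * 2.44
= 37.3794 MJ/kg

37.3794 MJ/kg


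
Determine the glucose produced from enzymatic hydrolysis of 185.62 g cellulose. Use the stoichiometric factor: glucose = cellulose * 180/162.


glucose = cellulose * 180/162
= 185.62 * 180/162
= 206.2444 g

206.2444 g


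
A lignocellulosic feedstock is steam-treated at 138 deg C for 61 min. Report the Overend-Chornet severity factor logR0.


logR0 = log10(t * exp((T - 100) / 14.75))
= log10(61 * exp((138 - 100) / 14.75))
= 2.9042

2.9042


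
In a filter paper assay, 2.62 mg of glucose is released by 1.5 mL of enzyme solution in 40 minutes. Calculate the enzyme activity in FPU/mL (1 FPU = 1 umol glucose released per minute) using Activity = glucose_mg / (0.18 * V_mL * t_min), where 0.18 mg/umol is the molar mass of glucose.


Activity = glucose_mg / (0.18 mg/umol * V_mL * t_min)
= 2.62 / (0.18 * 1.5 * 40)
= 0.2426 FPU/mL

0.2426 FPU/mL


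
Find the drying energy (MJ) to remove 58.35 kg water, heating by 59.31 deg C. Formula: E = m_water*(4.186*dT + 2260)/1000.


E = m_water * (4.186 * dT + 2260) / 1000
= 58.35 * (4.186 * 59.31 + 2260) / 1000
= 146.3577 MJ

146.3577 MJ


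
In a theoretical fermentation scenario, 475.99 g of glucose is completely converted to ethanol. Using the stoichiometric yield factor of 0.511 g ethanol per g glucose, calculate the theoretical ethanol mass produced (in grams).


Theoretical ethanol yield: m_EtOH = 0.511 * m_glucose
m_EtOH = 0.511 * 475.99 = 243.2309 g

243.2309 g


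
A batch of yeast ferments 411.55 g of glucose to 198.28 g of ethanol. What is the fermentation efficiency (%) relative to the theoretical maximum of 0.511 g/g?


Fermentation efficiency = (actual / (0.511 * glucose)) * 100
= (198.28 / (0.511 * 411.55)) * 100
= 94.2834%

94.2834%


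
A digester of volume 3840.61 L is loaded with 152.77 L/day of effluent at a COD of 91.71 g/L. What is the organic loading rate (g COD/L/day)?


OLR = Q * S / V
= 152.77 * 91.71 / 3840.61
= 3.6480 g/L/day

3.6480 g/L/day


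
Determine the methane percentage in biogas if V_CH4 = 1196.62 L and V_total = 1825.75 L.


CH4% = V_CH4 / V_total * 100
= 1196.62 / 1825.75 * 100
= 65.5413%

65.5413%


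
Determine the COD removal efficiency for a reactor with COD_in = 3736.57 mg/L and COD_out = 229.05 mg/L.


eta = (COD_in - COD_out) / COD_in * 100
= (3736.57 - 229.05) / 3736.57 * 100
= 93.8700%

93.8700%


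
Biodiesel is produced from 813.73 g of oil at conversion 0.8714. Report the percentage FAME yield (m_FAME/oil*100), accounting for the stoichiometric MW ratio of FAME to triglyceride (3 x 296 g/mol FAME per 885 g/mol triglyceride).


m_FAME = oil * conv * (3 * 296 / 885) = oil * conv * (888/885)
= 813.73 * 0.8714 * 888 / 885
= 711.4880 g
Y = m_FAME / oil * 100 = conv * (888/885) * 100
= 0.8714 * 888 / 885 * 100
= 87.44%

87.44%


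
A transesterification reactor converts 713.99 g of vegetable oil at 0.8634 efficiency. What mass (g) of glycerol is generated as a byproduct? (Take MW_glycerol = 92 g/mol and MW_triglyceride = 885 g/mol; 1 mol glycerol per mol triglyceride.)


glycerol = oil * conv * (92/885)
= 713.99 * 0.8634 * 92 / 885
= 64.0839 g

64.0839 g


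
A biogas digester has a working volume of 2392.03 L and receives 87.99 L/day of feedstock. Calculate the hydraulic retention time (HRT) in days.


HRT = V / Q
= 2392.03 / 87.99
= 27.1852 days

27.1852 days


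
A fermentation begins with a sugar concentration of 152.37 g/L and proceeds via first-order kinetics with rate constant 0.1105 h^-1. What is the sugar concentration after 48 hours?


S = S0 * exp(-k * t)
S = 152.37 * exp(-0.1105 * 48)
S = 0.7575 g/L

0.7575 g/L


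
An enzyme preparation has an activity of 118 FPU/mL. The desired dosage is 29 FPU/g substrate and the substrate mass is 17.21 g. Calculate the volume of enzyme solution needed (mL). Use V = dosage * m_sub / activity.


V = dosage * m_sub / activity
V = 29 * 17.21 / 118
V = 4.2296 mL

4.2296 mL


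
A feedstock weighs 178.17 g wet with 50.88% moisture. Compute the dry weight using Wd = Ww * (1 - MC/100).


Wd = Ww * (1 - MC/100)
= 178.17 * (1 - 50.88/100)
= 87.5171 g

87.5171 g


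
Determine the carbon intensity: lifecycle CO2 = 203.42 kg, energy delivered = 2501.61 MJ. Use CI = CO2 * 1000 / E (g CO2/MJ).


CI = CO2 * 1000 / E
= 203.42 * 1000 / 2501.61
= 81.3156 g CO2/MJ

81.3156 g CO2/MJ


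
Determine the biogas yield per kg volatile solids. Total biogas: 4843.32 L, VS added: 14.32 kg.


Y = V / VS
= 4843.32 / 14.32
= 338.2207 L/kg VS

338.2207 L/kg VS


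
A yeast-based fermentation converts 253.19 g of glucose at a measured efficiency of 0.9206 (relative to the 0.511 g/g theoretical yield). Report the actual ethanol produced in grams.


Actual ethanol: m = 0.511 * 253.19 * 0.9206
m = 119.1073 g

119.1073 g


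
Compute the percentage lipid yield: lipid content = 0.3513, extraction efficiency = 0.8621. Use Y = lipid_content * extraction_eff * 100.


Y = lipid_content * extraction_eff * 100
= 0.3513 * 0.8621 * 100
= 30.2856%

30.2856%


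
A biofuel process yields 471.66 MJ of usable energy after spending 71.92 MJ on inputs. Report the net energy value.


NEV = E_out - E_in
= 471.66 - 71.92
= 399.7400 MJ

399.7400 MJ


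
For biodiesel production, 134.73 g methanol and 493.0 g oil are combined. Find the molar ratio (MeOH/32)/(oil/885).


Molar ratio = n_MeOH / n_oil = (MeOH/32) / (oil/885) = (MeOH * 885) / (32 * oil)
= (134.73 * 885) / (32 * 493.0)
= 7.5581

7.5581


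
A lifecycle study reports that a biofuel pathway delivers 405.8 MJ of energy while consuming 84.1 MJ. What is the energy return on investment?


EROI = E_out / E_in
= 405.8 / 84.1
= 4.8252

4.8252


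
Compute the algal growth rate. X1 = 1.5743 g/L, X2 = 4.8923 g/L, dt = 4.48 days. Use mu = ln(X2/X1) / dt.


mu = ln(X2/X1) / dt
= ln(4.8923/1.5743) / 4.48
= 0.2531 per day

0.2531 per day


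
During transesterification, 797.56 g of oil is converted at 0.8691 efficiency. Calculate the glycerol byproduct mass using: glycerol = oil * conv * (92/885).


glycerol = oil * conv * (92/885)
= 797.56 * 0.8691 * 92 / 885
= 72.0572 g

72.0572 g


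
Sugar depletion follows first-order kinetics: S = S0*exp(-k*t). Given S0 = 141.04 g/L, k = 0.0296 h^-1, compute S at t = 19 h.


S = S0 * exp(-k * t)
S = 141.04 * exp(-0.0296 * 19)
S = 80.3702 g/L

80.3702 g/L


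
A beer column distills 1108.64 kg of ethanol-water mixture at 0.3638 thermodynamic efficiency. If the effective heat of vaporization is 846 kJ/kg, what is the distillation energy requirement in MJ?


E = m * 846 / (eta * 1000)
= 1108.64 * 846 / (0.3638 * 1000)
= 2578.0908 MJ

2578.0908 MJ


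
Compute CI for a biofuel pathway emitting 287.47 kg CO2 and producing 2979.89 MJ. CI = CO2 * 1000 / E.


CI = CO2 * 1000 / E
= 287.47 * 1000 / 2979.89
= 96.4700 g CO2/MJ

96.4700 g CO2/MJ


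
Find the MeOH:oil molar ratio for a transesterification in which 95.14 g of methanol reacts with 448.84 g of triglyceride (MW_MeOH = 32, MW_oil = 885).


Molar ratio = n_MeOH / n_oil = (MeOH/32) / (oil/885) = (MeOH * 885) / (32 * oil)
= (95.14 * 885) / (32 * 448.84)
= 5.8623

5.8623


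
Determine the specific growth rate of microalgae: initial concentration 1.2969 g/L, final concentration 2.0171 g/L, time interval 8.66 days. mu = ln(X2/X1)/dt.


mu = ln(X2/X1) / dt
= ln(2.0171/1.2969) / 8.66
= 0.0510 per day

0.0510 per day


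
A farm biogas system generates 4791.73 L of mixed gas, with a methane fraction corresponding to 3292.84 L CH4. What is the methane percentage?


CH4% = V_CH4 / V_total * 100
= 3292.84 / 4791.73 * 100
= 68.7192%

68.7192%


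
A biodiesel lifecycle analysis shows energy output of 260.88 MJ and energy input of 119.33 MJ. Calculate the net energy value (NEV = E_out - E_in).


NEV = E_out - E_in
= 260.88 - 119.33
= 141.5500 MJ

141.5500 MJ


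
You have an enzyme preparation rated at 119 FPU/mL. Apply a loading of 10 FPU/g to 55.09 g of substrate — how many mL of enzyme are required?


V = dosage * m_sub / activity
V = 10 * 55.09 / 119
V = 4.6294 mL

4.6294 mL


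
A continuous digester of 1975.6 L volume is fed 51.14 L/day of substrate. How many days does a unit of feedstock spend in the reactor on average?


HRT = V / Q
= 1975.6 / 51.14
= 38.6312 days

38.6312 days


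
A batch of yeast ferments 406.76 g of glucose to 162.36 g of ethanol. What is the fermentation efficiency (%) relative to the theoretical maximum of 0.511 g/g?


Fermentation efficiency = (actual / (0.511 * glucose)) * 100
= (162.36 / (0.511 * 406.76)) * 100
= 78.1124%

78.1124%


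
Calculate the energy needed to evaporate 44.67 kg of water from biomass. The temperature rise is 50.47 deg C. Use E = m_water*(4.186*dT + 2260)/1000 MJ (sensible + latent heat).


E = m_water * (4.186 * dT + 2260) / 1000
= 44.67 * (4.186 * 50.47 + 2260) / 1000
= 110.3915 MJ

110.3915 MJ


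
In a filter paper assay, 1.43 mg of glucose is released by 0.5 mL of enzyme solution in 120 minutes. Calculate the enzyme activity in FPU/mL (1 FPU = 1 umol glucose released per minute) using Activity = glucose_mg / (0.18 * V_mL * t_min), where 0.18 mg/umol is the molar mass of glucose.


Activity = glucose_mg / (0.18 mg/umol * V_mL * t_min)
= 1.43 / (0.18 * 0.5 * 120)
= 0.1324 FPU/mL

0.1324 FPU/mL


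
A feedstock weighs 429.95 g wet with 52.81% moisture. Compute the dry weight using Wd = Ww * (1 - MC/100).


Wd = Ww * (1 - MC/100)
= 429.95 * (1 - 52.81/100)
= 202.8934 g

202.8934 g


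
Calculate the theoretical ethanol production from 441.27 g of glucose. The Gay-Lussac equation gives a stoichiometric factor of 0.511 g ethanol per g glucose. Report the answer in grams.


Theoretical ethanol yield: m_EtOH = 0.511 * m_glucose
m_EtOH = 0.511 * 441.27 = 225.4890 g

225.4890 g


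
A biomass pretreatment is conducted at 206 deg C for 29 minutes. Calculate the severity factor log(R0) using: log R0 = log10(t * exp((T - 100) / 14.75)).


logR0 = log10(t * exp((T - 100) / 14.75))
= log10(29 * exp((206 - 100) / 14.75))
= 4.5834

4.5834


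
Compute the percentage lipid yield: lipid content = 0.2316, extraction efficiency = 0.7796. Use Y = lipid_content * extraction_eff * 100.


Y = lipid_content * extraction_eff * 100
= 0.2316 * 0.7796 * 100
= 18.0555%

18.0555%


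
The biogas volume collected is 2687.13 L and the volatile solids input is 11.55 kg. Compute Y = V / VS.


Y = V / VS
= 2687.13 / 11.55
= 232.6519 L/kg VS

232.6519 L/kg VS


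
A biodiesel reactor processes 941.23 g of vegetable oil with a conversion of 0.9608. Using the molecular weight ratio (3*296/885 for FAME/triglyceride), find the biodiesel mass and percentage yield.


m_FAME = oil * conv * (3 * 296 / 885) = oil * conv * (888/885)
= 941.23 * 0.9608 * 888 / 885
= 907.3993 g
Y = m_FAME / oil * 100 = conv * (888/885) * 100
= 0.9608 * 888 / 885 * 100
= 96.41%

907.3993 g FAME; Y = 96.41%


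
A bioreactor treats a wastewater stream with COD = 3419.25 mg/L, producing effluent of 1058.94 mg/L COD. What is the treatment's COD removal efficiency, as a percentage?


eta = (COD_in - COD_out) / COD_in * 100
= (3419.25 - 1058.94) / 3419.25 * 100
= 69.0301%

69.0301%


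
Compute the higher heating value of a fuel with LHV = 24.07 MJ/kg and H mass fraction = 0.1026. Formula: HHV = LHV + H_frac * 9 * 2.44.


HHV = LHV + H_frac * 9 * 2.44
= 24.07 + 0.1026 * 9 * 2.44
= 26.3231 MJ/kg

26.3231 MJ/kg


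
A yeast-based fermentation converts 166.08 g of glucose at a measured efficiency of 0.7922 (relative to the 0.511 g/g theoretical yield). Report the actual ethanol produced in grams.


Actual ethanol: m = 0.511 * 166.08 * 0.7922
m = 67.2315 g

67.2315 g


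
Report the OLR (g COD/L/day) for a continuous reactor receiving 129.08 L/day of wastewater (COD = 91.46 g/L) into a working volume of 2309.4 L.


OLR = Q * S / V
= 129.08 * 91.46 / 2309.4
= 5.1120 g/L/day

5.1120 g/L/day


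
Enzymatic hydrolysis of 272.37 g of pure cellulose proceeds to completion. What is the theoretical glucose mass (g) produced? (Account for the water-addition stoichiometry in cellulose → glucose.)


glucose = cellulose * 180/162
= 272.37 * 180/162
= 302.6333 g

302.6333 g


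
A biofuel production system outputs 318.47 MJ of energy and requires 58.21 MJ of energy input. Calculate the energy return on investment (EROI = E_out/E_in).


EROI = E_out / E_in
= 318.47 / 58.21
= 5.4711

5.4711


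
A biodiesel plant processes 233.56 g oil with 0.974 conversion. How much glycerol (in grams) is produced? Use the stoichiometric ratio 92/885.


glycerol = oil * conv * (92/885)
= 233.56 * 0.974 * 92 / 885
= 23.6484 g

23.6484 g


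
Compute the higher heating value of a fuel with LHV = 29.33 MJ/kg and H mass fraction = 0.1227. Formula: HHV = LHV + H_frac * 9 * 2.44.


HHV = LHV + H_frac * 9 * 2.44
= 29.33 + 0.1227 * 9 * 2.44
= 32.0245 MJ/kg

32.0245 MJ/kg


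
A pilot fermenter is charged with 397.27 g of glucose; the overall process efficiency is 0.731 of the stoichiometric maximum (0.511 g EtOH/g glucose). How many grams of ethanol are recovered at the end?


Actual ethanol: m = 0.511 * 397.27 * 0.731
m = 148.3966 g

148.3966 g


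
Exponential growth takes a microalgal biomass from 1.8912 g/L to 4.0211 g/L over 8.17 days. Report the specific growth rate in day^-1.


mu = ln(X2/X1) / dt
= ln(4.0211/1.8912) / 8.17
= 0.0923 per day

0.0923 per day


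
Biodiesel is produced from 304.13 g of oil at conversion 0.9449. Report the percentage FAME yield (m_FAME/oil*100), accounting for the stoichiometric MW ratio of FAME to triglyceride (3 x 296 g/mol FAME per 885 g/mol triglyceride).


m_FAME = oil * conv * (3 * 296 / 885) = oil * conv * (888/885)
= 304.13 * 0.9449 * 888 / 885
= 288.3466 g
Y = m_FAME / oil * 100 = conv * (888/885) * 100
= 0.9449 * 888 / 885 * 100
= 94.81%

94.81%


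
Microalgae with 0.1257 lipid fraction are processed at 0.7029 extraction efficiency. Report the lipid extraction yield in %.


Y = lipid_content * extraction_eff * 100
= 0.1257 * 0.7029 * 100
= 8.8355%

8.8355%


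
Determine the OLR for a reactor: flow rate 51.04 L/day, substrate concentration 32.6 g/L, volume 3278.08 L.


OLR = Q * S / V
= 51.04 * 32.6 / 3278.08
= 0.5076 g/L/day

0.5076 g/L/day


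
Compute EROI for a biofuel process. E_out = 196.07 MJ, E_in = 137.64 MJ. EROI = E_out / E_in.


EROI = E_out / E_in
= 196.07 / 137.64
= 1.4245

1.4245


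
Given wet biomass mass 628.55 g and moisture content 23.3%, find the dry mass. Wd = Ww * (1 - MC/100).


Wd = Ww * (1 - MC/100)
= 628.55 * (1 - 23.3/100)
= 482.0978 g

482.0978 g


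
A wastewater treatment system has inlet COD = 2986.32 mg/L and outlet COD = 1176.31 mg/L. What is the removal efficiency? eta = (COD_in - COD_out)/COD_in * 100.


eta = (COD_in - COD_out) / COD_in * 100
= (2986.32 - 1176.31) / 2986.32 * 100
= 60.6100%

60.6100%


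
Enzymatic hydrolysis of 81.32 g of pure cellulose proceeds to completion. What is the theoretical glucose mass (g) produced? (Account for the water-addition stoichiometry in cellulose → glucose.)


glucose = cellulose * 180/162
= 81.32 * 180/162
= 90.3556 g

90.3556 g


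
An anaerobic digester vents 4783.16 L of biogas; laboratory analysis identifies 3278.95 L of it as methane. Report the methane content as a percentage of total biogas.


CH4% = V_CH4 / V_total * 100
= 3278.95 / 4783.16 * 100
= 68.5520%

68.5520%


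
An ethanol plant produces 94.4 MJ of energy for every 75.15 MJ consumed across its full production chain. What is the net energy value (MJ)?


NEV = E_out - E_in
= 94.4 - 75.15
= 19.2500 MJ

19.2500 MJ


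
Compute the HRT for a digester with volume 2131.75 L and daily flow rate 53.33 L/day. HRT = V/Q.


HRT = V / Q
= 2131.75 / 53.33
= 39.9728 days

39.9728 days


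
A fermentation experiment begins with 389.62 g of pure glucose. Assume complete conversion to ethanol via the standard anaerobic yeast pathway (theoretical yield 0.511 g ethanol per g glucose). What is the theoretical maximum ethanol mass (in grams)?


Theoretical ethanol yield: m_EtOH = 0.511 * m_glucose
m_EtOH = 0.511 * 389.62 = 199.0958 g

199.0958 g


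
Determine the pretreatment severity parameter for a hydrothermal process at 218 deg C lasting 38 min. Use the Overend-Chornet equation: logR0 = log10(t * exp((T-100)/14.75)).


logR0 = log10(t * exp((T - 100) / 14.75))
= log10(38 * exp((218 - 100) / 14.75))
= 5.0541

5.0541


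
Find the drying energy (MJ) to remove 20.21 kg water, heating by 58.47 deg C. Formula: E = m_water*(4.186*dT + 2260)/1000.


E = m_water * (4.186 * dT + 2260) / 1000
= 20.21 * (4.186 * 58.47 + 2260) / 1000
= 50.6211 MJ

50.6211 MJ


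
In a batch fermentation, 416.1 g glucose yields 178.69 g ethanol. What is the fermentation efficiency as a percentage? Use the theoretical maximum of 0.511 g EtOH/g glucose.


Fermentation efficiency = (actual / (0.511 * glucose)) * 100
= (178.69 / (0.511 * 416.1)) * 100
= 84.0391%

84.0391%


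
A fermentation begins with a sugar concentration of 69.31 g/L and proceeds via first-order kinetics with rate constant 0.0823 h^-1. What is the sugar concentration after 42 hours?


S = S0 * exp(-k * t)
S = 69.31 * exp(-0.0823 * 42)
S = 2.1858 g/L

2.1858 g/L


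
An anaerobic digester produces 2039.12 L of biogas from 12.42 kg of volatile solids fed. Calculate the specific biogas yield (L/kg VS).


Y = V / VS
= 2039.12 / 12.42
= 164.1804 L/kg VS

164.1804 L/kg VS


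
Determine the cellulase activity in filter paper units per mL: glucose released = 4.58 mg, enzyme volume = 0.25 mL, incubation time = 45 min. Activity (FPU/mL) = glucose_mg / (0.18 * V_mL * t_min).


Activity = glucose_mg / (0.18 mg/umol * V_mL * t_min)
= 4.58 / (0.18 * 0.25 * 45)
= 2.2617 FPU/mL

2.2617 FPU/mL


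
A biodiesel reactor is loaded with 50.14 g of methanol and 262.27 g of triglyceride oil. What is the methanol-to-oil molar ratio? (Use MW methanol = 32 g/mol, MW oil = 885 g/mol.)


Molar ratio = n_MeOH / n_oil = (MeOH/32) / (oil/885) = (MeOH * 885) / (32 * oil)
= (50.14 * 885) / (32 * 262.27)
= 5.2872

5.2872


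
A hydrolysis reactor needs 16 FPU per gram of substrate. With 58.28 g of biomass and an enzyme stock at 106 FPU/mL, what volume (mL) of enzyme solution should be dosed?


V = dosage * m_sub / activity
V = 16 * 58.28 / 106
V = 8.7970 mL

8.7970 mL


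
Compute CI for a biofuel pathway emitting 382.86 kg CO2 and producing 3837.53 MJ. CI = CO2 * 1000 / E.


CI = CO2 * 1000 / E
= 382.86 * 1000 / 3837.53
= 99.7673 g CO2/MJ

99.7673 g CO2/MJ


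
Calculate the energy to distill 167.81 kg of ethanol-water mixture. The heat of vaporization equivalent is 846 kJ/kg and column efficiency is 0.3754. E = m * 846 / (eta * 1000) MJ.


E = m * 846 / (eta * 1000)
= 167.81 * 846 / (0.3754 * 1000)
= 378.1760 MJ

378.1760 MJ


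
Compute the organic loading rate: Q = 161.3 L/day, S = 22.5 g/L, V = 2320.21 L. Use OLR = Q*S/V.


OLR = Q * S / V
= 161.3 * 22.5 / 2320.21
= 1.5642 g/L/day

1.5642 g/L/day


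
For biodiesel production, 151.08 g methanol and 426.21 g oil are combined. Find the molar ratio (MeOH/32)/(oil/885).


Molar ratio = n_MeOH / n_oil = (MeOH/32) / (oil/885) = (MeOH * 885) / (32 * oil)
= (151.08 * 885) / (32 * 426.21)
= 9.8034

9.8034


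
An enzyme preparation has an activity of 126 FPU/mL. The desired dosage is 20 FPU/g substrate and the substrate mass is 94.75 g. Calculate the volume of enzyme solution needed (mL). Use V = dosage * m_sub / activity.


V = dosage * m_sub / activity
V = 20 * 94.75 / 126
V = 15.0397 mL

15.0397 mL


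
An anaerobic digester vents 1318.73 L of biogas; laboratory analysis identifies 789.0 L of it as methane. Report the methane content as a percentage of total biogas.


CH4% = V_CH4 / V_total * 100
= 789.0 / 1318.73 * 100
= 59.8303%

59.8303%


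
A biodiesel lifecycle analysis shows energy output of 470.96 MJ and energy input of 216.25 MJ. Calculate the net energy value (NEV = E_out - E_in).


NEV = E_out - E_in
= 470.96 - 216.25
= 254.7100 MJ

254.7100 MJ


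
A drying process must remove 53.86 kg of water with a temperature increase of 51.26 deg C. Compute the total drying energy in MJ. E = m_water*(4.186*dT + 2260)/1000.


E = m_water * (4.186 * dT + 2260) / 1000
= 53.86 * (4.186 * 51.26 + 2260) / 1000
= 133.2806 MJ

133.2806 MJ


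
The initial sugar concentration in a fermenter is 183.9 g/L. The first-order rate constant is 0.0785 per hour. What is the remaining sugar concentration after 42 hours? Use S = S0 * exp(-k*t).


S = S0 * exp(-k * t)
S = 183.9 * exp(-0.0785 * 42)
S = 6.8032 g/L

6.8032 g/L


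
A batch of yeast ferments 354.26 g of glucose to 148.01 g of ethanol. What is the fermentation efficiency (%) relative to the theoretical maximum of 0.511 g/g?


Fermentation efficiency = (actual / (0.511 * glucose)) * 100
= (148.01 / (0.511 * 354.26)) * 100
= 81.7613%

81.7613%


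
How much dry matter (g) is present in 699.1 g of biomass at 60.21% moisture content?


Wd = Ww * (1 - MC/100)
= 699.1 * (1 - 60.21/100)
= 278.1719 g

278.1719 g


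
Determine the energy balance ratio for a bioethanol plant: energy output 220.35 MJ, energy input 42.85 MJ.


EROI = E_out / E_in
= 220.35 / 42.85
= 5.1424

5.1424


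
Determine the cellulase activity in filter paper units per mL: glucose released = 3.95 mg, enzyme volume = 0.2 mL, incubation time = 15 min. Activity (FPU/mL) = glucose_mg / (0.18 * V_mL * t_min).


Activity = glucose_mg / (0.18 mg/umol * V_mL * t_min)
= 3.95 / (0.18 * 0.2 * 15)
= 7.3148 FPU/mL

7.3148 FPU/mL


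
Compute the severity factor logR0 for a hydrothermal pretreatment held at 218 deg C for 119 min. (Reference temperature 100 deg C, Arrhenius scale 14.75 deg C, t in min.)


logR0 = log10(t * exp((T - 100) / 14.75))
= log10(119 * exp((218 - 100) / 14.75))
= 5.5499

5.5499


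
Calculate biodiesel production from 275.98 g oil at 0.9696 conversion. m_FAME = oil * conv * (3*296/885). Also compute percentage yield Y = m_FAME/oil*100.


m_FAME = oil * conv * (3 * 296 / 885) = oil * conv * (888/885)
= 275.98 * 0.9696 * 888 / 885
= 268.4973 g
Y = m_FAME / oil * 100 = conv * (888/885) * 100
= 0.9696 * 888 / 885 * 100
= 97.29%

268.4973 g FAME; Y = 97.29%


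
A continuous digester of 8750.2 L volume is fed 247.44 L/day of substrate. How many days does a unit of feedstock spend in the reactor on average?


HRT = V / Q
= 8750.2 / 247.44
= 35.3629 days

35.3629 days


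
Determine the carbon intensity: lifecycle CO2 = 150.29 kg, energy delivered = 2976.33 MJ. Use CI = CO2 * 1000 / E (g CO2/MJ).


CI = CO2 * 1000 / E
= 150.29 * 1000 / 2976.33
= 50.4951 g CO2/MJ

50.4951 g CO2/MJ


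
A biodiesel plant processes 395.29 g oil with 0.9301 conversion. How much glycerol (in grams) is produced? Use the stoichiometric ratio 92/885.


glycerol = oil * conv * (92/885)
= 395.29 * 0.9301 * 92 / 885
= 38.2199 g

38.2199 g


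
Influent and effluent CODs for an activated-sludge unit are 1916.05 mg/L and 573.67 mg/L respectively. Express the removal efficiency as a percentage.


eta = (COD_in - COD_out) / COD_in * 100
= (1916.05 - 573.67) / 1916.05 * 100
= 70.0598%

70.0598%


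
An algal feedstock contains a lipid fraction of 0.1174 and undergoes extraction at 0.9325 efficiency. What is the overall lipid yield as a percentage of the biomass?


Y = lipid_content * extraction_eff * 100
= 0.1174 * 0.9325 * 100
= 10.9475%

10.9475%


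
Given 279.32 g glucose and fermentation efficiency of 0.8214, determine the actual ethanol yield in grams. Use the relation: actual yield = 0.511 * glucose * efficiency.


Actual ethanol: m = 0.511 * 279.32 * 0.8214
m = 117.2405 g

117.2405 g


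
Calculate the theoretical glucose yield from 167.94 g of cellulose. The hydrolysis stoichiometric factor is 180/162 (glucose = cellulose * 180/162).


glucose = cellulose * 180/162
= 167.94 * 180/162
= 186.6000 g

186.6000 g


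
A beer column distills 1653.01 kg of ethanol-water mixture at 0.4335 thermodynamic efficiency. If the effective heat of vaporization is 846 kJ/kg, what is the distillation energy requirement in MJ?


E = m * 846 / (eta * 1000)
= 1653.01 * 846 / (0.4335 * 1000)
= 3225.9434 MJ

3225.9434 MJ


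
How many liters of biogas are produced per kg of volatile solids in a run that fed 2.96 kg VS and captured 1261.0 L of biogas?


Y = V / VS
= 1261.0 / 2.96
= 426.0135 L/kg VS

426.0135 L/kg VS


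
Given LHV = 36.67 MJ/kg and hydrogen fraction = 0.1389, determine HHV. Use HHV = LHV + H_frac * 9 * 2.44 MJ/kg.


HHV = LHV + H_frac * 9 * 2.44
= 36.67 + 0.1389 * 9 * 2.44
= 39.7202 MJ/kg

39.7202 MJ/kg


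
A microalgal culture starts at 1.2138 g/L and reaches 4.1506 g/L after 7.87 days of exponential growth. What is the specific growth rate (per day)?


mu = ln(X2/X1) / dt
= ln(4.1506/1.2138) / 7.87
= 0.1562 per day

0.1562 per day


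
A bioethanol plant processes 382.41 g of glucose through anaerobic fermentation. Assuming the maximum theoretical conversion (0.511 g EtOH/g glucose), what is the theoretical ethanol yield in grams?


Theoretical ethanol yield: m_EtOH = 0.511 * m_glucose
m_EtOH = 0.511 * 382.41 = 195.4115 g

195.4115 g
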